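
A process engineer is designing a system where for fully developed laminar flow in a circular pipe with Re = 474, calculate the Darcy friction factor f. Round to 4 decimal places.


f = 64 / Re
f = 64 / 474
f = 0.1350


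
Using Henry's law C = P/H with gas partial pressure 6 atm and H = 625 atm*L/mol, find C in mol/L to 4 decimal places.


C = P / H
C = 6 / 625
C = 0.0096 mol/L


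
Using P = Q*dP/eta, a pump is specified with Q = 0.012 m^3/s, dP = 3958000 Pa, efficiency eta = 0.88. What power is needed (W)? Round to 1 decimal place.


P = Q * dP / eta
P = 0.012 * 3958000 / 0.88
P = 47496.0 / 0.88
P = 53972.7 W


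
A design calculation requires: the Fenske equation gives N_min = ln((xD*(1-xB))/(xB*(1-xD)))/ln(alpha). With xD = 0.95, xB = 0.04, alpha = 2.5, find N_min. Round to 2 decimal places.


N_min = ln((xD*(1-xB))/(xB*(1-xD))) / ln(alpha)
Numerator inside ln: 0.912 / 0.002 = 456.0
ln(456.0) = 6.122493
ln(alpha) = ln(2.5) = 0.916291
N_min = 6.122493 / 0.916291 = 6.68


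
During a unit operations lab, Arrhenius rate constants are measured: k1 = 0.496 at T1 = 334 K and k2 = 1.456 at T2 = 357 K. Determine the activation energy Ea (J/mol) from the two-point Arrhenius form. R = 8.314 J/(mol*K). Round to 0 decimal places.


Ea = R * ln(k2/k1) / (1/T1 - 1/T2)
ln(k2/k1) = ln(1.456/0.496) = 1.0768723
1/T1 - 1/T2 = 1/334 - 1/357 = 0.000192891528
Ea = 8.314 * 1.0768723 / 0.000192891528
Ea = 46415 J/mol


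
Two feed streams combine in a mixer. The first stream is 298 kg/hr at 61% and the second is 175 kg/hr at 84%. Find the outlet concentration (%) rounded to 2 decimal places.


Mass balance on solute: F1*x1 + F2*x2 = F3*x3
F3 = F1 + F2 = 298 + 175 = 473 kg/hr
x3 = (F1*x1 + F2*x2)/F3
x3 = (298*0.61 + 175*0.84) / 473
x3 = 69.51%


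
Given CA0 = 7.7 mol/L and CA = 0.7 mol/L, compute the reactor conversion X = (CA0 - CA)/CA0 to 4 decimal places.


X = (CA0 - CA) / CA0
X = (7.7 - 0.7) / 7.7
X = 7.0 / 7.7
X = 0.9091


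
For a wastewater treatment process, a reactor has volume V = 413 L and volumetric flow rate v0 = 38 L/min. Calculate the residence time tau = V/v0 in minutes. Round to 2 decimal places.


tau = V / v0
tau = 413 / 38
tau = 10.87 min


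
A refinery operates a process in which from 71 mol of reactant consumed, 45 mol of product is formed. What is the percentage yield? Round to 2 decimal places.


Yield = (moles product / moles consumed) * 100%
Yield = (45 / 71) * 100
Yield = 0.6338 * 100
Yield = 63.38%


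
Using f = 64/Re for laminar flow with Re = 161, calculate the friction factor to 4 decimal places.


f = 64 / Re
f = 64 / 161
f = 0.3975


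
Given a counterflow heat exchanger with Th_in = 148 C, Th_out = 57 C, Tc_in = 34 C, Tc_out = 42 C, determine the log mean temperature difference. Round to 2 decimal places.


dT1 = Th_in - Tc_out = 148 - 42 = 106
dT2 = Th_out - Tc_in = 57 - 34 = 23
LMTD = (dT1 - dT2) / ln(dT1/dT2)
LMTD = (106 - 23) / ln(106/23)
LMTD = 54.32 K


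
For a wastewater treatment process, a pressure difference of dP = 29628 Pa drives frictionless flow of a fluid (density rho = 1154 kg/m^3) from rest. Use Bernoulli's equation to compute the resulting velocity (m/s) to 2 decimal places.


v = sqrt(2*dP/rho)
v = sqrt(2*29628/1154)
v = sqrt(51.348354)
v = 7.17 m/s


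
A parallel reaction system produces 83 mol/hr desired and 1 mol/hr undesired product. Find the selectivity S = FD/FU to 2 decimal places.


S = desired product rate / undesired product rate
S = 83 / 1
S = 83.00


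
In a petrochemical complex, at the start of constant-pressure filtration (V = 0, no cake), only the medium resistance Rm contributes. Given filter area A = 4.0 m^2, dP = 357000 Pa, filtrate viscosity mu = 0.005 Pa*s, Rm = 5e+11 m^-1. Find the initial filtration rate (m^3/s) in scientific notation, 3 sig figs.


rate = A * dP / (mu * Rm)
rate = 4.0 * 357000 / (0.005 * 5e+11)
rate = 1428000.0 / 2.500e+09
rate = 5.71e-04 m^3/s


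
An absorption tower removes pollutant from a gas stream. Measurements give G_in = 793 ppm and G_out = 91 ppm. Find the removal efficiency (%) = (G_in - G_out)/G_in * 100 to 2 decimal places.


Efficiency = (G_in - G_out) / G_in * 100%
Efficiency = (793 - 91) / 793 * 100
Efficiency = 702 / 793 * 100
Efficiency = 88.52%


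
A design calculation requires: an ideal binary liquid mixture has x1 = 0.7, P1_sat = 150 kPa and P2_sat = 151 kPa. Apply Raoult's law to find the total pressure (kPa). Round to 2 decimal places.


P = x1*P1_sat + x2*P2_sat
x2 = 1 - x1 = 1 - 0.7 = 0.3
P = 0.7*150 + 0.3*151
P = 105.0 + 45.3
P = 150.30 kPa


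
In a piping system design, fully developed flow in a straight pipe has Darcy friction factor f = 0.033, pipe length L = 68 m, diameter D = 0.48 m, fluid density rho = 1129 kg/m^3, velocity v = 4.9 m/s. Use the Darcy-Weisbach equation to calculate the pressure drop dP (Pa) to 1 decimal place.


dP = f * (L/D) * (rho*v^2/2)
dP = 0.033 * (68/0.48) * (1129*4.9^2/2)
L/D = 141.66666667
rho*v^2/2 = 1129*24.01/2 = 13553.645
dP = 0.033 * 141.66666667 * 13553.645
dP = 63363.3 Pa


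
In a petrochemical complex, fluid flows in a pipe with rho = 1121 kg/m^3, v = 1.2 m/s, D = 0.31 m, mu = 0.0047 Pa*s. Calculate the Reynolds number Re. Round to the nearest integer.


Re = rho * v * D / mu
Re = 1121 * 1.2 * 0.31 / 0.0047
Re = 417.012 / 0.0047
Re = 88726


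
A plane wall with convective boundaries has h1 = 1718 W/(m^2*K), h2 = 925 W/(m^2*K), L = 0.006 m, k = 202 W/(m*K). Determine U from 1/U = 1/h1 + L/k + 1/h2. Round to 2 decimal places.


1/U = 1/h1 + L/k + 1/h2
1/U = 1/1718 + 0.006/202 + 1/925
1/U = 0.0005820722 + 2.9703e-05 + 0.0010810811
1/U = 0.0016928563
U = 590.72 W/(m^2*K)


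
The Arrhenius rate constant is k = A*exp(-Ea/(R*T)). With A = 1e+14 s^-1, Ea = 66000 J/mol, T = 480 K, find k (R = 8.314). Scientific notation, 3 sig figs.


k = A * exp(-Ea/(R*T))
k = 1e+14 * exp(-66000 / (8.314 * 480))
k = 1e+14 * exp(-16.538369)
k = 6.57e+06


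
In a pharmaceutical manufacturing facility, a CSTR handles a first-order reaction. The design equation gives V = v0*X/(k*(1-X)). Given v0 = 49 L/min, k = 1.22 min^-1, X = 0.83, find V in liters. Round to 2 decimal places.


V = v0 * X / (k * (1 - X))
V = 49 * 0.83 / (1.22 * (1 - 0.83))
V = 40.67 / (1.22 * 0.17)
V = 40.67 / 0.2074
V = 196.09 L


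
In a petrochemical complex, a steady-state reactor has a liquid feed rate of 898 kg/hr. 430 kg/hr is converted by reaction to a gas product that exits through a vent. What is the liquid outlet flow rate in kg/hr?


Steady-state mass balance on the main outlet: F_out = F_in - F_removed
F_out = 898 - 430
F_out = 468 kg/hr


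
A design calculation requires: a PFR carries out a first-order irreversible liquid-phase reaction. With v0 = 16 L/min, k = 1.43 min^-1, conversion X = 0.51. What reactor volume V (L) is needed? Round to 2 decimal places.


V = (v0/k) * ln(1/(1-X))
V = (16/1.43) * ln(1/(1-0.51))
V = 11.188811 * ln(2.040816)
V = 11.188811 * 0.71335
V = 7.98 L


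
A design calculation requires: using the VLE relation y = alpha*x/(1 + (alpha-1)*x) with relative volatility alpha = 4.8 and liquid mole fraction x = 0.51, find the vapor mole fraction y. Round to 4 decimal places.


y = alpha*x / (1 + (alpha-1)*x)
y = 4.8*0.51 / (1 + (4.8-1)*0.51)
y = 2.448 / (1 + 1.938)
y = 2.448 / 2.938
y = 0.8332


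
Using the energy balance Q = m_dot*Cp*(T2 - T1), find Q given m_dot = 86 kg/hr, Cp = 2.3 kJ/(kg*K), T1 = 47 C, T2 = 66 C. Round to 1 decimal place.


Q = m_dot * Cp * (T2 - T1)
Q = 86 * 2.3 * (66 - 47)
Q = 86 * 2.3 * 19
Q = 3758.2 kJ/hr


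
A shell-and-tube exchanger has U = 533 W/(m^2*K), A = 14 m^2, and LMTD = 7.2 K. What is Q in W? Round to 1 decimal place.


Q = U * A * LMTD
Q = 533 * 14 * 7.2
Q = 53726.4 W


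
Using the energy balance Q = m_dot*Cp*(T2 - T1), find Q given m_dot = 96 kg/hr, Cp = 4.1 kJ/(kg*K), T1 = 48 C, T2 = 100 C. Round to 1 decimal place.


Q = m_dot * Cp * (T2 - T1)
Q = 96 * 4.1 * (100 - 48)
Q = 96 * 4.1 * 52
Q = 20467.2 kJ/hr


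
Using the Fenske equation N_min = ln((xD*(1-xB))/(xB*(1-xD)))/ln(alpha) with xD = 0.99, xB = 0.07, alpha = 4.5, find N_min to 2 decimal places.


N_min = ln((xD*(1-xB))/(xB*(1-xD))) / ln(alpha)
Numerator inside ln: 0.9207 / 0.0007 = 1315.285714
ln(1315.285714) = 7.181809
ln(alpha) = ln(4.5) = 1.504077
N_min = 7.181809 / 1.504077 = 4.77


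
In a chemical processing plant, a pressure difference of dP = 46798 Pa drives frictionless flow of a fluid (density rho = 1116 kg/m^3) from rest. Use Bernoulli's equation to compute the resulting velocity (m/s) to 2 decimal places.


v = sqrt(2*dP/rho)
v = sqrt(2*46798/1116)
v = sqrt(83.867384)
v = 9.16 m/s


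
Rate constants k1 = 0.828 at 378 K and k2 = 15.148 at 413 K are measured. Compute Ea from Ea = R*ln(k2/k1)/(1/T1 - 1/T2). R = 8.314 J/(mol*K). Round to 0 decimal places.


Ea = R * ln(k2/k1) / (1/T1 - 1/T2)
ln(k2/k1) = ln(15.148/0.828) = 2.9066106
1/T1 - 1/T2 = 1/378 - 1/413 = 0.000224195139
Ea = 8.314 * 2.9066106 / 0.000224195139
Ea = 107788 J/mol


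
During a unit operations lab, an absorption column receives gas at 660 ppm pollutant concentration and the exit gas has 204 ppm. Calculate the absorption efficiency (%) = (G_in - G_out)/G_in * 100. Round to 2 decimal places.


Efficiency = (G_in - G_out) / G_in * 100%
Efficiency = (660 - 204) / 660 * 100
Efficiency = 456 / 660 * 100
Efficiency = 69.09%


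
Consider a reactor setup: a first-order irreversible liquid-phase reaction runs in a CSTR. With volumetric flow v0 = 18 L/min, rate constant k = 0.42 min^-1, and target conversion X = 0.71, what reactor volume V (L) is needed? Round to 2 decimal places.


V = v0 * X / (k * (1 - X))
V = 18 * 0.71 / (0.42 * (1 - 0.71))
V = 12.78 / (0.42 * 0.29)
V = 12.78 / 0.1218
V = 104.93 L


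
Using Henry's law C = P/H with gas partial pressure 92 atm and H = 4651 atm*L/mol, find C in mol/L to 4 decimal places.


C = P / H
C = 92 / 4651
C = 0.0198 mol/L


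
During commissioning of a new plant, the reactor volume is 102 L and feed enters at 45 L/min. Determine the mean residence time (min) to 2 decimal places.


tau = V / v0
tau = 102 / 45
tau = 2.27 min


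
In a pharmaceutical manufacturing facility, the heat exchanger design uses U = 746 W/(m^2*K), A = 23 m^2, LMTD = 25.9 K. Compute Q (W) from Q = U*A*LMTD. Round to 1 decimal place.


Q = U * A * LMTD
Q = 746 * 23 * 25.9
Q = 444392.2 W


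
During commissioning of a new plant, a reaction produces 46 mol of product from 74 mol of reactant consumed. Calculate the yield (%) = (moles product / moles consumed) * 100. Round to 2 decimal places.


Yield = (moles product / moles consumed) * 100%
Yield = (46 / 74) * 100
Yield = 0.6216 * 100
Yield = 62.16%


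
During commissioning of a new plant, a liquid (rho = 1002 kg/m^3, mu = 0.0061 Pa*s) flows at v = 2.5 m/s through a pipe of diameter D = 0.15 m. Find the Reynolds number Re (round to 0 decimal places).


Re = rho * v * D / mu
Re = 1002 * 2.5 * 0.15 / 0.0061
Re = 375.75 / 0.0061
Re = 61598


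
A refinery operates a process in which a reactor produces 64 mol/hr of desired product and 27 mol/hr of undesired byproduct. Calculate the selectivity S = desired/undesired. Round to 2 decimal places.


S = desired product rate / undesired product rate
S = 64 / 27
S = 2.37


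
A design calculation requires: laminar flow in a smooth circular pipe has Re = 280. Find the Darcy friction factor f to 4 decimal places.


f = 64 / Re
f = 64 / 280
f = 0.2286


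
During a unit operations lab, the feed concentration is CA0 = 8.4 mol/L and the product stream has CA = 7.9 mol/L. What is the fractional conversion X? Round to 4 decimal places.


X = (CA0 - CA) / CA0
X = (8.4 - 7.9) / 8.4
X = 0.5 / 8.4
X = 0.0595


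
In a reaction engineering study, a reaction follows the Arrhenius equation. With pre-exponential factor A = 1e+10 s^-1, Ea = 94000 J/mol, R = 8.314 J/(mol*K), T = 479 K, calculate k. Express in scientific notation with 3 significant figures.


k = A * exp(-Ea/(R*T))
k = 1e+10 * exp(-94000 / (8.314 * 479))
k = 1e+10 * exp(-23.603821)
k = 5.61e-01


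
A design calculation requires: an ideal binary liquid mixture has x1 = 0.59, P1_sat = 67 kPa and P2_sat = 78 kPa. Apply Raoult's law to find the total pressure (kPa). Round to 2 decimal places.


P = x1*P1_sat + x2*P2_sat
x2 = 1 - x1 = 1 - 0.59 = 0.41
P = 0.59*67 + 0.41*78
P = 39.53 + 31.98
P = 71.51 kPa


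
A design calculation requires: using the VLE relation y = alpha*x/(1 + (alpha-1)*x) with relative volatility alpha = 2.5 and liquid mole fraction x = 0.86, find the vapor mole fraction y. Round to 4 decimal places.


y = alpha*x / (1 + (alpha-1)*x)
y = 2.5*0.86 / (1 + (2.5-1)*0.86)
y = 2.15 / (1 + 1.29)
y = 2.15 / 2.29
y = 0.9389


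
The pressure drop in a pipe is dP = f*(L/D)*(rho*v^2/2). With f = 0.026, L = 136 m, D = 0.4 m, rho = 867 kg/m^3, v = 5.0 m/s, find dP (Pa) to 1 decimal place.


dP = f * (L/D) * (rho*v^2/2)
dP = 0.026 * (136/0.4) * (867*5.0^2/2)
L/D = 340.0
rho*v^2/2 = 867*25.0/2 = 10837.5
dP = 0.026 * 340.0 * 10837.5
dP = 95803.5 Pa


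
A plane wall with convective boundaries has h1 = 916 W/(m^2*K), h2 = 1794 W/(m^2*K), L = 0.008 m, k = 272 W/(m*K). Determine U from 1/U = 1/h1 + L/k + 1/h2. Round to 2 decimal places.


1/U = 1/h1 + L/k + 1/h2
1/U = 1/916 + 0.008/272 + 1/1794
1/U = 0.0010917031 + 2.94118e-05 + 0.0005574136
1/U = 0.0016785285
U = 595.76 W/(m^2*K)


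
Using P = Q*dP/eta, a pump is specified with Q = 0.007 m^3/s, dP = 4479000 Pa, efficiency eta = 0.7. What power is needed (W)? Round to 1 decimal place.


P = Q * dP / eta
P = 0.007 * 4479000 / 0.7
P = 31353.0 / 0.7
P = 44790.0 W


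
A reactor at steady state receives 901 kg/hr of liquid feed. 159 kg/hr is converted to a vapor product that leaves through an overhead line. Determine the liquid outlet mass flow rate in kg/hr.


Steady-state mass balance on the main outlet: F_out = F_in - F_removed
F_out = 901 - 159
F_out = 742 kg/hr


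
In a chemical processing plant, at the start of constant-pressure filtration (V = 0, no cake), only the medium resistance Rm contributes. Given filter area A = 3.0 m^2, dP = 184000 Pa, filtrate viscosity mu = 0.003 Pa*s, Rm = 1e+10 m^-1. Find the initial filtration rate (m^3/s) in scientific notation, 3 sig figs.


rate = A * dP / (mu * Rm)
rate = 3.0 * 184000 / (0.003 * 1e+10)
rate = 552000.0 / 3.000e+07
rate = 1.84e-02 m^3/s


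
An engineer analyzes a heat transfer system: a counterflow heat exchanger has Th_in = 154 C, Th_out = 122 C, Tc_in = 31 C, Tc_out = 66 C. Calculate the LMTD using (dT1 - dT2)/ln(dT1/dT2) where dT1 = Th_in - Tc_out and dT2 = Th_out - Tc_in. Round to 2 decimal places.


dT1 = Th_in - Tc_out = 154 - 66 = 88
dT2 = Th_out - Tc_in = 122 - 31 = 91
LMTD = (dT1 - dT2) / ln(dT1/dT2)
LMTD = (88 - 91) / ln(88/91)
LMTD = 89.49 K


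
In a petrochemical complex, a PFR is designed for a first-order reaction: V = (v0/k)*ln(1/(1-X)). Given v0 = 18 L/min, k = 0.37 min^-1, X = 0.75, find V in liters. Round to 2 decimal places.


V = (v0/k) * ln(1/(1-X))
V = (18/0.37) * ln(1/(1-0.75))
V = 48.648649 * ln(4.0)
V = 48.648649 * 1.386294
V = 67.44 L


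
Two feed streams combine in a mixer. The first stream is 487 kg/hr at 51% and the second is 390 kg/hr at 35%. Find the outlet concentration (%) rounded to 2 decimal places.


Mass balance on solute: F1*x1 + F2*x2 = F3*x3
F3 = F1 + F2 = 487 + 390 = 877 kg/hr
x3 = (F1*x1 + F2*x2)/F3
x3 = (487*0.51 + 390*0.35) / 877
x3 = 43.88%


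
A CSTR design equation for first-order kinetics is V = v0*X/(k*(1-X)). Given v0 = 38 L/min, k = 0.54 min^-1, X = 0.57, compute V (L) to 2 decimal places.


V = v0 * X / (k * (1 - X))
V = 38 * 0.57 / (0.54 * (1 - 0.57))
V = 21.66 / (0.54 * 0.43)
V = 21.66 / 0.2322
V = 93.28 L


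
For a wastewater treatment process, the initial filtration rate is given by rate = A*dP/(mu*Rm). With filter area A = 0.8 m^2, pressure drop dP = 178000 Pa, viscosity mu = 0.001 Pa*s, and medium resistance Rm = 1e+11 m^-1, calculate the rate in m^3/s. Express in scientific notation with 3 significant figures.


rate = A * dP / (mu * Rm)
rate = 0.8 * 178000 / (0.001 * 1e+11)
rate = 142400.0 / 1.000e+08
rate = 1.42e-03 m^3/s


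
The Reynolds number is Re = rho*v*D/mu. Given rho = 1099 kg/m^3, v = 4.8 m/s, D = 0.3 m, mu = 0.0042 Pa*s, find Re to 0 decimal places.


Re = rho * v * D / mu
Re = 1099 * 4.8 * 0.3 / 0.0042
Re = 1582.56 / 0.0042
Re = 376800


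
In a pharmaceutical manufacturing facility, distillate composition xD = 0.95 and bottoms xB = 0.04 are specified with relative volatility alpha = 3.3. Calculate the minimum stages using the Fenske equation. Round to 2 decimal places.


N_min = ln((xD*(1-xB))/(xB*(1-xD))) / ln(alpha)
Numerator inside ln: 0.912 / 0.002 = 456.0
ln(456.0) = 6.122493
ln(alpha) = ln(3.3) = 1.193922
N_min = 6.122493 / 1.193922 = 5.13


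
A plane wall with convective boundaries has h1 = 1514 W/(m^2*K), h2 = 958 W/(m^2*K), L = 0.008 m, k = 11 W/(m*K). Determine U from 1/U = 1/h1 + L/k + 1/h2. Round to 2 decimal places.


1/U = 1/h1 + L/k + 1/h2
1/U = 1/1514 + 0.008/11 + 1/958
1/U = 0.000660502 + 0.0007272727 + 0.0010438413
1/U = 0.002431616
U = 411.25 W/(m^2*K)


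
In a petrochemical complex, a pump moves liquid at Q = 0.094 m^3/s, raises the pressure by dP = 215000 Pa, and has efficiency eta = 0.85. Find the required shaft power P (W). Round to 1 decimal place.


P = Q * dP / eta
P = 0.094 * 215000 / 0.85
P = 20210.0 / 0.85
P = 23776.5 W


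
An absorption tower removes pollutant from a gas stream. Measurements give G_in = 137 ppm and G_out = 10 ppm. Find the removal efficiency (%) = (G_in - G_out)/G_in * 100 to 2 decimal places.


Efficiency = (G_in - G_out) / G_in * 100%
Efficiency = (137 - 10) / 137 * 100
Efficiency = 127 / 137 * 100
Efficiency = 92.70%


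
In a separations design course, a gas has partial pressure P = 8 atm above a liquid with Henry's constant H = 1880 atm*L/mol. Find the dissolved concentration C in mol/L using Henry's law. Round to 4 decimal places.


C = P / H
C = 8 / 1880
C = 0.0043 mol/L


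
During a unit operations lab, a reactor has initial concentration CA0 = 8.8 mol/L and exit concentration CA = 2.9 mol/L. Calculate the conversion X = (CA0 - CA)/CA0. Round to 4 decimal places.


X = (CA0 - CA) / CA0
X = (8.8 - 2.9) / 8.8
X = 5.9 / 8.8
X = 0.6705


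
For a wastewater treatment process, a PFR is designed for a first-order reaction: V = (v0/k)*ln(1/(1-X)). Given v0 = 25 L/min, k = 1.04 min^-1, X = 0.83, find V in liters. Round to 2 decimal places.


V = (v0/k) * ln(1/(1-X))
V = (25/1.04) * ln(1/(1-0.83))
V = 24.038462 * ln(5.882353)
V = 24.038462 * 1.771957
V = 42.60 L


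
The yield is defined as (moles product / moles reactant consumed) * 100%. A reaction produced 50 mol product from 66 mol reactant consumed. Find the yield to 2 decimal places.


Yield = (moles product / moles consumed) * 100%
Yield = (50 / 66) * 100
Yield = 0.7576 * 100
Yield = 75.76%


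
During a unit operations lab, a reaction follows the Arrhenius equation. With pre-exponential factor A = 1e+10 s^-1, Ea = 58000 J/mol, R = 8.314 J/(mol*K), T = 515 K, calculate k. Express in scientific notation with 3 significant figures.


k = A * exp(-Ea/(R*T))
k = 1e+10 * exp(-58000 / (8.314 * 515))
k = 1e+10 * exp(-13.54599)
k = 1.31e+04


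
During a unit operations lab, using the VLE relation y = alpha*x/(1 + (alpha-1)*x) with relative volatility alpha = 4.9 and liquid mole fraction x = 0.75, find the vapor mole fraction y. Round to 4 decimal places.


y = alpha*x / (1 + (alpha-1)*x)
y = 4.9*0.75 / (1 + (4.9-1)*0.75)
y = 3.675 / (1 + 2.925)
y = 3.675 / 3.925
y = 0.9363


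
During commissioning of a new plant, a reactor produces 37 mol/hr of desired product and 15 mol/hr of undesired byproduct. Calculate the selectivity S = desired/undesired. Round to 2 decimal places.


S = desired product rate / undesired product rate
S = 37 / 15
S = 2.47


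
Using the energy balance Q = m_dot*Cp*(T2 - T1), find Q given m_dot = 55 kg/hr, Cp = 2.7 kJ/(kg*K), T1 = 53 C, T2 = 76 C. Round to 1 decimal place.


Q = m_dot * Cp * (T2 - T1)
Q = 55 * 2.7 * (76 - 53)
Q = 55 * 2.7 * 23
Q = 3415.5 kJ/hr


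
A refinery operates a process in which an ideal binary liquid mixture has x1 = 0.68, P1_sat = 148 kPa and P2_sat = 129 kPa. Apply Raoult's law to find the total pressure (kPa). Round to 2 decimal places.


P = x1*P1_sat + x2*P2_sat
x2 = 1 - x1 = 1 - 0.68 = 0.32
P = 0.68*148 + 0.32*129
P = 100.64 + 41.28
P = 141.92 kPa


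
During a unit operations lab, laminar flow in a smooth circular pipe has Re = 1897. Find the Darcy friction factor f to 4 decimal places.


f = 64 / Re
f = 64 / 1897
f = 0.0337


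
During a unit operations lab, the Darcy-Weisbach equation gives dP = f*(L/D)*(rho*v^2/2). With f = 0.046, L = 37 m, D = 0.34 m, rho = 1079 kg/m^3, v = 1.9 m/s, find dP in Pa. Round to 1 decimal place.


dP = f * (L/D) * (rho*v^2/2)
dP = 0.046 * (37/0.34) * (1079*1.9^2/2)
L/D = 108.82352941
rho*v^2/2 = 1079*3.61/2 = 1947.595
dP = 0.046 * 108.82352941 * 1947.595
dP = 9749.4 Pa


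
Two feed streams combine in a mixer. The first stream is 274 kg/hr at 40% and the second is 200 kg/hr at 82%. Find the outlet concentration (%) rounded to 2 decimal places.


Mass balance on solute: F1*x1 + F2*x2 = F3*x3
F3 = F1 + F2 = 274 + 200 = 474 kg/hr
x3 = (F1*x1 + F2*x2)/F3
x3 = (274*0.4 + 200*0.82) / 474
x3 = 57.72%


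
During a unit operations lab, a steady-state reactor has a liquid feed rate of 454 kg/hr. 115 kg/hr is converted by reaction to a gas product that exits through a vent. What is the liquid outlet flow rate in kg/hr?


Steady-state mass balance on the main outlet: F_out = F_in - F_removed
F_out = 454 - 115
F_out = 339 kg/hr


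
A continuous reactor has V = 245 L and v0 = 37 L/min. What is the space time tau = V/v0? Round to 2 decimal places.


tau = V / v0
tau = 245 / 37
tau = 6.62 min


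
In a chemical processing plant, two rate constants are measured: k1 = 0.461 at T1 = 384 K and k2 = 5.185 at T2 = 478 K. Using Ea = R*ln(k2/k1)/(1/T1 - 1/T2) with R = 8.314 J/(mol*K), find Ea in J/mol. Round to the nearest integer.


Ea = R * ln(k2/k1) / (1/T1 - 1/T2)
ln(k2/k1) = ln(5.185/0.461) = 2.4201271
1/T1 - 1/T2 = 1/384 - 1/478 = 0.000512116457
Ea = 8.314 * 2.4201271 / 0.000512116457
Ea = 39290 J/mol


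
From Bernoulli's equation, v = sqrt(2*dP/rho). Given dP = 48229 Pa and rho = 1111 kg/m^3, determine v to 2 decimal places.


v = sqrt(2*dP/rho)
v = sqrt(2*48229/1111)
v = sqrt(86.820882)
v = 9.32 m/s


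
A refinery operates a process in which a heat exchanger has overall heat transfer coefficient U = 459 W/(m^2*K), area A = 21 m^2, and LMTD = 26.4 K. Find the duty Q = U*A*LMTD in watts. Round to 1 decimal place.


Q = U * A * LMTD
Q = 459 * 21 * 26.4
Q = 254469.6 W


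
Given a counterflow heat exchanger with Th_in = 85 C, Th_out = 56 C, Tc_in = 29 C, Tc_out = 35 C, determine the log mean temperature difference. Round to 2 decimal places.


dT1 = Th_in - Tc_out = 85 - 35 = 50
dT2 = Th_out - Tc_in = 56 - 29 = 27
LMTD = (dT1 - dT2) / ln(dT1/dT2)
LMTD = (50 - 27) / ln(50/27)
LMTD = 37.33 K


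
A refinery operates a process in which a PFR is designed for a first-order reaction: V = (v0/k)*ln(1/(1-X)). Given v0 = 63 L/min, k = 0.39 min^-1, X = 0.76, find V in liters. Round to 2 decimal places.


V = (v0/k) * ln(1/(1-X))
V = (63/0.39) * ln(1/(1-0.76))
V = 161.538462 * ln(4.166667)
V = 161.538462 * 1.427116
V = 230.53 L


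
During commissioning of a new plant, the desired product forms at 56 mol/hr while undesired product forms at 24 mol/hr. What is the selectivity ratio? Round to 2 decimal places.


S = desired product rate / undesired product rate
S = 56 / 24
S = 2.33


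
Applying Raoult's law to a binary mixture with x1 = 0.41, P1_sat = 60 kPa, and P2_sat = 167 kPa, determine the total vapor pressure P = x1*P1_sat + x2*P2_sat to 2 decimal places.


P = x1*P1_sat + x2*P2_sat
x2 = 1 - x1 = 1 - 0.41 = 0.59
P = 0.41*60 + 0.59*167
P = 24.6 + 98.53
P = 123.13 kPa


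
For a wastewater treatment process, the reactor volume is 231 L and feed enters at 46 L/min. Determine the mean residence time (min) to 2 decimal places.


tau = V / v0
tau = 231 / 46
tau = 5.02 min


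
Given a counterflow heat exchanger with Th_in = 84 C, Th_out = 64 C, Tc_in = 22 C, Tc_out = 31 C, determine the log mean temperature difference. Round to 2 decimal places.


dT1 = Th_in - Tc_out = 84 - 31 = 53
dT2 = Th_out - Tc_in = 64 - 22 = 42
LMTD = (dT1 - dT2) / ln(dT1/dT2)
LMTD = (53 - 42) / ln(53/42)
LMTD = 47.29 K


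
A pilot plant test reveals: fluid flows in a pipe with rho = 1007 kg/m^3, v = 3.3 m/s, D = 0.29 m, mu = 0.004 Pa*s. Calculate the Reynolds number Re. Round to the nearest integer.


Re = rho * v * D / mu
Re = 1007 * 3.3 * 0.29 / 0.004
Re = 963.699 / 0.004
Re = 240925


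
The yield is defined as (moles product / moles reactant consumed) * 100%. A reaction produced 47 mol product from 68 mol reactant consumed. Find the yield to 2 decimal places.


Yield = (moles product / moles consumed) * 100%
Yield = (47 / 68) * 100
Yield = 0.6912 * 100
Yield = 69.12%


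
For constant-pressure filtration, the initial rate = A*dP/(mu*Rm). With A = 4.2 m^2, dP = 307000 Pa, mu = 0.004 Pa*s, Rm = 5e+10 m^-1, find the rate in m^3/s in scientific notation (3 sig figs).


rate = A * dP / (mu * Rm)
rate = 4.2 * 307000 / (0.004 * 5e+10)
rate = 1289400.0 / 2.000e+08
rate = 6.45e-03 m^3/s


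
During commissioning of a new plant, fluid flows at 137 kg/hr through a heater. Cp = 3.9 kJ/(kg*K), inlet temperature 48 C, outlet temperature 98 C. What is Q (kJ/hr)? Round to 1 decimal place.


Q = m_dot * Cp * (T2 - T1)
Q = 137 * 3.9 * (98 - 48)
Q = 137 * 3.9 * 50
Q = 26715.0 kJ/hr


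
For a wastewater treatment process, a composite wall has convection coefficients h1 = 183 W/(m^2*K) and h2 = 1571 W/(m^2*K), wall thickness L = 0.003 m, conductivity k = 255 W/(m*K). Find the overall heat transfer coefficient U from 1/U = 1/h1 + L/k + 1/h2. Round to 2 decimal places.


1/U = 1/h1 + L/k + 1/h2
1/U = 1/183 + 0.003/255 + 1/1571
1/U = 0.0054644809 + 1.17647e-05 + 0.0006365372
1/U = 0.0061127828
U = 163.59 W/(m^2*K)


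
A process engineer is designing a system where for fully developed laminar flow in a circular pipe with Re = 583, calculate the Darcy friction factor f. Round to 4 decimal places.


f = 64 / Re
f = 64 / 583
f = 0.1098


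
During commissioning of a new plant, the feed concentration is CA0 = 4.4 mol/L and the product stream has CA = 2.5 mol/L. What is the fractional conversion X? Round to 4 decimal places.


X = (CA0 - CA) / CA0
X = (4.4 - 2.5) / 4.4
X = 1.9 / 4.4
X = 0.4318


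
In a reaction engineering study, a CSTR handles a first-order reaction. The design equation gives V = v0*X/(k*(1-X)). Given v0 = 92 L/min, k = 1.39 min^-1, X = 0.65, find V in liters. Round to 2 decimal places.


V = v0 * X / (k * (1 - X))
V = 92 * 0.65 / (1.39 * (1 - 0.65))
V = 59.8 / (1.39 * 0.35)
V = 59.8 / 0.4865
V = 122.92 L


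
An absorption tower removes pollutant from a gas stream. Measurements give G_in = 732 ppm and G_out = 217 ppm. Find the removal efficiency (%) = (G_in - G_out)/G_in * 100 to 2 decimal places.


Efficiency = (G_in - G_out) / G_in * 100%
Efficiency = (732 - 217) / 732 * 100
Efficiency = 515 / 732 * 100
Efficiency = 70.36%


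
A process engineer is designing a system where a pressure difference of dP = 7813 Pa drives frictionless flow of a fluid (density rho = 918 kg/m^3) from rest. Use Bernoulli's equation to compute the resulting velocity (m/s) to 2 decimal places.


v = sqrt(2*dP/rho)
v = sqrt(2*7813/918)
v = sqrt(17.021786)
v = 4.13 m/s


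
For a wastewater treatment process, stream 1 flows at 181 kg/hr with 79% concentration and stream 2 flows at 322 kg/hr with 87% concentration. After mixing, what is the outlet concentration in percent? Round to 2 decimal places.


Mass balance on solute: F1*x1 + F2*x2 = F3*x3
F3 = F1 + F2 = 181 + 322 = 503 kg/hr
x3 = (F1*x1 + F2*x2)/F3
x3 = (181*0.79 + 322*0.87) / 503
x3 = 84.12%


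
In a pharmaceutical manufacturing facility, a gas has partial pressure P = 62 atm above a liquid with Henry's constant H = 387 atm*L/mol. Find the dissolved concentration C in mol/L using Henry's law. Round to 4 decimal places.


C = P / H
C = 62 / 387
C = 0.1602 mol/L


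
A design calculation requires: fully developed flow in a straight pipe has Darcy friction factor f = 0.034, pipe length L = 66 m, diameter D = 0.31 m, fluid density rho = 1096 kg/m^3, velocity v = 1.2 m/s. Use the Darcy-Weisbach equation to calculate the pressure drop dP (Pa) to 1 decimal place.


dP = f * (L/D) * (rho*v^2/2)
dP = 0.034 * (66/0.31) * (1096*1.2^2/2)
L/D = 212.90322581
rho*v^2/2 = 1096*1.44/2 = 789.12
dP = 0.034 * 212.90322581 * 789.12
dP = 5712.2 Pa


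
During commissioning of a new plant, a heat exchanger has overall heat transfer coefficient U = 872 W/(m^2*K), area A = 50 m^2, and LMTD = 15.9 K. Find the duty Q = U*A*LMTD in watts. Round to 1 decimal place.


Q = U * A * LMTD
Q = 872 * 50 * 15.9
Q = 693240.0 W


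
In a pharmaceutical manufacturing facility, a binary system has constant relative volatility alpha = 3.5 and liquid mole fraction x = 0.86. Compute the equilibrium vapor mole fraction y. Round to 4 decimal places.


y = alpha*x / (1 + (alpha-1)*x)
y = 3.5*0.86 / (1 + (3.5-1)*0.86)
y = 3.01 / (1 + 2.15)
y = 3.01 / 3.15
y = 0.9556


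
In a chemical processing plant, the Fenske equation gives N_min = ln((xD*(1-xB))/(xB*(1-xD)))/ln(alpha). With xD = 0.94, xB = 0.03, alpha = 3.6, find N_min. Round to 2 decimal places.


N_min = ln((xD*(1-xB))/(xB*(1-xD))) / ln(alpha)
Numerator inside ln: 0.9118 / 0.0018 = 506.555556
ln(506.555556) = 6.227634
ln(alpha) = ln(3.6) = 1.280934
N_min = 6.227634 / 1.280934 = 4.86


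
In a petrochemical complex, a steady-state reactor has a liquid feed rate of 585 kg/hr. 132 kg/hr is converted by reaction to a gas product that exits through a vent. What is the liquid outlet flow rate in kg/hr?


Steady-state mass balance on the main outlet: F_out = F_in - F_removed
F_out = 585 - 132
F_out = 453 kg/hr


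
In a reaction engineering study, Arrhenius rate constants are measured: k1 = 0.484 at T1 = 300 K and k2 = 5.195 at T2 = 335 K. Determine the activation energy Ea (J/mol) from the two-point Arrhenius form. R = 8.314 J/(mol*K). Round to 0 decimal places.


Ea = R * ln(k2/k1) / (1/T1 - 1/T2)
ln(k2/k1) = ln(5.195/0.484) = 2.373367
1/T1 - 1/T2 = 1/300 - 1/335 = 0.000348258706
Ea = 8.314 * 2.373367 / 0.000348258706
Ea = 56660 J/mol


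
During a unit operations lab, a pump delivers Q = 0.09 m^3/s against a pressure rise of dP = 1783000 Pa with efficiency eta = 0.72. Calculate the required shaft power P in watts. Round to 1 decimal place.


P = Q * dP / eta
P = 0.09 * 1783000 / 0.72
P = 160470.0 / 0.72
P = 222875.0 W


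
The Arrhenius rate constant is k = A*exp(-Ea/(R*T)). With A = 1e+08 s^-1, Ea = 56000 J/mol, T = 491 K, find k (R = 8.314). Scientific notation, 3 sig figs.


k = A * exp(-Ea/(R*T))
k = 1e+08 * exp(-56000 / (8.314 * 491))
k = 1e+08 * exp(-13.718181)
k = 1.10e+02


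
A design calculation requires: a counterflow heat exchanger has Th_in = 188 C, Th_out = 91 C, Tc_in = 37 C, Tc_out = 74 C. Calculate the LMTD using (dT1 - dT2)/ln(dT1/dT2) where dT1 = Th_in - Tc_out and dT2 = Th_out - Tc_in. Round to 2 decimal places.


dT1 = Th_in - Tc_out = 188 - 74 = 114
dT2 = Th_out - Tc_in = 91 - 37 = 54
LMTD = (dT1 - dT2) / ln(dT1/dT2)
LMTD = (114 - 54) / ln(114/54)
LMTD = 80.30 K


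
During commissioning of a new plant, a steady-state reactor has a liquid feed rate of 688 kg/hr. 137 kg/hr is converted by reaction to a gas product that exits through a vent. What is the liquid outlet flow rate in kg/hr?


Steady-state mass balance on the main outlet: F_out = F_in - F_removed
F_out = 688 - 137
F_out = 551 kg/hr


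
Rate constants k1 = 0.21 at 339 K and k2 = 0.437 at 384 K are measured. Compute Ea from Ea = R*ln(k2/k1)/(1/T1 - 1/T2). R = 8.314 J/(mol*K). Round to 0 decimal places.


Ea = R * ln(k2/k1) / (1/T1 - 1/T2)
ln(k2/k1) = ln(0.437/0.21) = 0.7328257
1/T1 - 1/T2 = 1/339 - 1/384 = 0.000345685841
Ea = 8.314 * 0.7328257 / 0.000345685841
Ea = 17625 J/mol


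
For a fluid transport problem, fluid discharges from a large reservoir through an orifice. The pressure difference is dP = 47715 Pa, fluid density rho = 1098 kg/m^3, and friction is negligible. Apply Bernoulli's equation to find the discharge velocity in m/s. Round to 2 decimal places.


v = sqrt(2*dP/rho)
v = sqrt(2*47715/1098)
v = sqrt(86.912568)
v = 9.32 m/s


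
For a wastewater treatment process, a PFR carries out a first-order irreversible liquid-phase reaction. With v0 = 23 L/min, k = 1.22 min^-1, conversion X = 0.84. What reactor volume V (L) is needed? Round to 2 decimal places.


V = (v0/k) * ln(1/(1-X))
V = (23/1.22) * ln(1/(1-0.84))
V = 18.852459 * ln(6.25)
V = 18.852459 * 1.832581
V = 34.55 L


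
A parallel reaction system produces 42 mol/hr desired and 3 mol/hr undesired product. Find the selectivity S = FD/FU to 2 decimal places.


S = desired product rate / undesired product rate
S = 42 / 3
S = 14.00


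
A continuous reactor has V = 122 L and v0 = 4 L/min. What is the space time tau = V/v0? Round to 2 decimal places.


tau = V / v0
tau = 122 / 4
tau = 30.50 min


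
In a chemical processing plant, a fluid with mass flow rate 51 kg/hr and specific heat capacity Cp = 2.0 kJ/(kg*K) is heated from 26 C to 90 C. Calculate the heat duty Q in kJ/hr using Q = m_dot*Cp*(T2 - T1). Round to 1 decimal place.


Q = m_dot * Cp * (T2 - T1)
Q = 51 * 2.0 * (90 - 26)
Q = 51 * 2.0 * 64
Q = 6528.0 kJ/hr


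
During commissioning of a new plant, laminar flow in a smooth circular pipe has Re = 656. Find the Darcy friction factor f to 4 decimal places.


f = 64 / Re
f = 64 / 656
f = 0.0976


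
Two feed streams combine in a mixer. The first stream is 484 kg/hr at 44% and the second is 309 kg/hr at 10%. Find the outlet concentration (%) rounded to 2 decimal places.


Mass balance on solute: F1*x1 + F2*x2 = F3*x3
F3 = F1 + F2 = 484 + 309 = 793 kg/hr
x3 = (F1*x1 + F2*x2)/F3
x3 = (484*0.44 + 309*0.1) / 793
x3 = 30.75%


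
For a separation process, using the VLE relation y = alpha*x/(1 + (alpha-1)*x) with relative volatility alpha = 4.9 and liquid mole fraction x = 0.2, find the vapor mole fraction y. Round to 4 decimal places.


y = alpha*x / (1 + (alpha-1)*x)
y = 4.9*0.2 / (1 + (4.9-1)*0.2)
y = 0.98 / (1 + 0.78)
y = 0.98 / 1.78
y = 0.5506


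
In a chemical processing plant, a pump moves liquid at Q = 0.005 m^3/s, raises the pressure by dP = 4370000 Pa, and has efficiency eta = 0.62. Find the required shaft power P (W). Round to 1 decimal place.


P = Q * dP / eta
P = 0.005 * 4370000 / 0.62
P = 21850.0 / 0.62
P = 35241.9 W


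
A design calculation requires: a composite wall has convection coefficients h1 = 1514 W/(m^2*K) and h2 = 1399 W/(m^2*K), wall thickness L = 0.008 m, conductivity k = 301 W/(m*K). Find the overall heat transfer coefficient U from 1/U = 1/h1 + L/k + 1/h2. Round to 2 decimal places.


1/U = 1/h1 + L/k + 1/h2
1/U = 1/1514 + 0.008/301 + 1/1399
1/U = 0.000660502 + 2.65781e-05 + 0.0007147963
1/U = 0.0014018764
U = 713.33 W/(m^2*K)


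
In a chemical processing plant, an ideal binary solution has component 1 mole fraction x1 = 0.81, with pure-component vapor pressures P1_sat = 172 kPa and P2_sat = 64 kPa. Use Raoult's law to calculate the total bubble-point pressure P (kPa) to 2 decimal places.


P = x1*P1_sat + x2*P2_sat
x2 = 1 - x1 = 1 - 0.81 = 0.19
P = 0.81*172 + 0.19*64
P = 139.32 + 12.16
P = 151.48 kPa


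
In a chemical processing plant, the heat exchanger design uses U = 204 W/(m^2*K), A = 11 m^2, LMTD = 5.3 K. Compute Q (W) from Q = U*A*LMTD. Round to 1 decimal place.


Q = U * A * LMTD
Q = 204 * 11 * 5.3
Q = 11893.2 W


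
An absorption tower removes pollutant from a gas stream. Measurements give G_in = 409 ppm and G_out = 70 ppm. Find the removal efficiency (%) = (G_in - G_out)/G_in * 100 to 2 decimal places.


Efficiency = (G_in - G_out) / G_in * 100%
Efficiency = (409 - 70) / 409 * 100
Efficiency = 339 / 409 * 100
Efficiency = 82.89%


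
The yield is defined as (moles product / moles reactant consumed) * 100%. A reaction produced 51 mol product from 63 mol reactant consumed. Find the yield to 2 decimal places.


Yield = (moles product / moles consumed) * 100%
Yield = (51 / 63) * 100
Yield = 0.8095 * 100
Yield = 80.95%


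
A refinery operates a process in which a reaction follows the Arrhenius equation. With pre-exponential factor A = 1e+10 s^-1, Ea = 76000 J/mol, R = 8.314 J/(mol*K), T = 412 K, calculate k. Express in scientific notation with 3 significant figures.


k = A * exp(-Ea/(R*T))
k = 1e+10 * exp(-76000 / (8.314 * 412))
k = 1e+10 * exp(-22.187397)
k = 2.31e+00


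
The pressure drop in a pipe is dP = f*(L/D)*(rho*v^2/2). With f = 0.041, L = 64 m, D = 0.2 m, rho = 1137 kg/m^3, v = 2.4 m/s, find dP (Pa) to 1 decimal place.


dP = f * (L/D) * (rho*v^2/2)
dP = 0.041 * (64/0.2) * (1137*2.4^2/2)
L/D = 320.0
rho*v^2/2 = 1137*5.76/2 = 3274.56
dP = 0.041 * 320.0 * 3274.56
dP = 42962.2 Pa


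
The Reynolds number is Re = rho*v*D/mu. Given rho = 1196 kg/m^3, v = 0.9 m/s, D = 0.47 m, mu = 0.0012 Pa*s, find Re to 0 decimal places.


Re = rho * v * D / mu
Re = 1196 * 0.9 * 0.47 / 0.0012
Re = 505.908 / 0.0012
Re = 421590


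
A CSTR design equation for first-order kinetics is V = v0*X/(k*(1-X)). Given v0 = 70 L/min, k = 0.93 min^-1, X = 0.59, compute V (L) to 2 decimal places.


V = v0 * X / (k * (1 - X))
V = 70 * 0.59 / (0.93 * (1 - 0.59))
V = 41.3 / (0.93 * 0.41)
V = 41.3 / 0.3813
V = 108.31 L


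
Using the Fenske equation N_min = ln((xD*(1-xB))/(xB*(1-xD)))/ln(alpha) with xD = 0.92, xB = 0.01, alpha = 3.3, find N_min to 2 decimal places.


N_min = ln((xD*(1-xB))/(xB*(1-xD))) / ln(alpha)
Numerator inside ln: 0.9108 / 0.0008 = 1138.5
ln(1138.5) = 7.037467
ln(alpha) = ln(3.3) = 1.193922
N_min = 7.037467 / 1.193922 = 5.89


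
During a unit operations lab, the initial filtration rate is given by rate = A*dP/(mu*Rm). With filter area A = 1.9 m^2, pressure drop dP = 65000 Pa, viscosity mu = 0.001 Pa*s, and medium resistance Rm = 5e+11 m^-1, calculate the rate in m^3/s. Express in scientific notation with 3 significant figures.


rate = A * dP / (mu * Rm)
rate = 1.9 * 65000 / (0.001 * 5e+11)
rate = 123500.0 / 5.000e+08
rate = 2.47e-04 m^3/s


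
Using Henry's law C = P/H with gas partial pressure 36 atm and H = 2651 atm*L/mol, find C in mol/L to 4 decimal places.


C = P / H
C = 36 / 2651
C = 0.0136 mol/L


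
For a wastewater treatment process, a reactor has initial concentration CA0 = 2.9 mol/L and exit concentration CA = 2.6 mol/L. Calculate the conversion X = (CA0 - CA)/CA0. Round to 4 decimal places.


X = (CA0 - CA) / CA0
X = (2.9 - 2.6) / 2.9
X = 0.3 / 2.9
X = 0.1034


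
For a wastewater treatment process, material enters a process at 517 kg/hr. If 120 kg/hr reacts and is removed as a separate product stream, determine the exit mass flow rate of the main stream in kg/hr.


Steady-state mass balance on the main outlet: F_out = F_in - F_removed
F_out = 517 - 120
F_out = 397 kg/hr


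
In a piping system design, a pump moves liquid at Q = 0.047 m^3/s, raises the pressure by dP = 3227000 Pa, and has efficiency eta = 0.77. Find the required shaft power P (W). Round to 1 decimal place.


P = Q * dP / eta
P = 0.047 * 3227000 / 0.77
P = 151669.0 / 0.77
P = 196972.7 W


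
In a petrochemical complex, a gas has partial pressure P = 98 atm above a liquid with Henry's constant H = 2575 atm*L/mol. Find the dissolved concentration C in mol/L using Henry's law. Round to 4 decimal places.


C = P / H
C = 98 / 2575
C = 0.0381 mol/L
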